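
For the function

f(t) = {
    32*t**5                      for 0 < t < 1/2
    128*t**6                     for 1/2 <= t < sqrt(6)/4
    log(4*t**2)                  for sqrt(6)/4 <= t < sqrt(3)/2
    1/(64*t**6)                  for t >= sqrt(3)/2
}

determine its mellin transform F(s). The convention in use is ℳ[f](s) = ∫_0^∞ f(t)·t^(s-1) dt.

peel off the common scale on t: t**5 on [0, 1); 2*t**6 on [1, sqrt(6)/2); log(t**2) on [sqrt(6)/2, sqrt(3)); …
peel off the shared t-power: t**3 on [0, 1); 2*t**4 on [1, sqrt(6)/2); log(t**2)/t**2 on [sqrt(6)/2, sqrt(3)); …
strip the power substitution: t**(3/2) on [0, 1); 2*t**2 on [1, 3/2); log(t)/t on [3/2, 3); …
the 4 pieces separated at 1/2, sqrt(6)/4, sqrt(3)/2 each add one integral
∫ over [0, 1/2) of 32*t**5·t^(s-1) joins the sum
piece [1/2, sqrt(6)/4): integrate 128*t**6 against the kernel
segment [sqrt(6)/4, sqrt(3)/2) carries log(4*t**2); integrate it
[sqrt(3)/2, ∞) adds the kernel integral of 1/(64*t**6)

2**(-s/2 - 1)*(324*2**(s/2 + 1)*(s/2 - 3)*(s/2 + 3)*(-s + (s + 2)**2/4 - 1) - 324*2**(s/2 + 1)*(s/2 - 3)*(s + 5)*(-s + (s + 2)**2/4 - 1) - 54*3**(s/2 + 1)*(s/2 - 3)*(s/2 + 3)*(s + 2)*(s + 5)*log(3) + 54*3**(s/2 + 1)*(s/2 - 3)*(s/2 + 3)*(s + 2)*(s + 5)*log(2) - 108*3**(s/2 + 1)*(s/2 - 3)*(s/2 + 3)*(s + 5)*log(2) + 108*3**(s/2 + 1)*(s/2 - 3)*(s/2 + 3)*(s + 5) + 108*3**(s/2 + 1)*(s/2 - 3)*(s/2 + 3)*(s + 5)*log(3) + 729*3**(s/2 + 1)*(s/2 - 3)*(s + 5)*(-s + (s + 2)**2/4 - 1) + 27*6**(s/2 + 1)*(s/2 - 3)*(s/2 + 3)*(s + 2)*(s + 5)*log(3) - 54*6**(s/2 + 1)*(s/2 - 3)*(s/2 + 3)*(s + 5)*log(3) - 54*6**(s/2 + 1)*(s/2 - 3)*(s/2 + 3)*(s + 5) - 2*6**(s/2 + 1)*(s/2 + 3)*(s + 5)*(-s + (s + 2)**2/4 - 1))/(324*2**s*(s/2 - 3)*(s/2 + 3)*(s + 5)*(-s + (s + 2)**2/4 - 1))
  -5 < Re(s) < 6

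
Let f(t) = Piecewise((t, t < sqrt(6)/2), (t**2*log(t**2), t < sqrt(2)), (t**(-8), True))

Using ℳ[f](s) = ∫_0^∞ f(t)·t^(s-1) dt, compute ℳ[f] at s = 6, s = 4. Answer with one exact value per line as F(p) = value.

undo the power substitution: sqrt(t) on [0, 3/2); t*log(t) on [3/2, 2); t**(-4) on [2, ∞)
integrate the 3 segments split at sqrt(6)/2, sqrt(2), then add the results
over [0, sqrt(6)/2), the kernel integral of t enters the sum
on [sqrt(6)/2, sqrt(2)): add ∫ t**2*log(t**2)·t^(s-1) dt
piece [sqrt(2), ∞): integrate t**(-8) against the kernel

F(6) = -81*log(3)/128 - 47/512 + 27*sqrt(6)/112 + 337*log(2)/128
F(4) = -9*log(3)/16 - 7/36 + 9*sqrt(6)/40 + 91*log(2)/48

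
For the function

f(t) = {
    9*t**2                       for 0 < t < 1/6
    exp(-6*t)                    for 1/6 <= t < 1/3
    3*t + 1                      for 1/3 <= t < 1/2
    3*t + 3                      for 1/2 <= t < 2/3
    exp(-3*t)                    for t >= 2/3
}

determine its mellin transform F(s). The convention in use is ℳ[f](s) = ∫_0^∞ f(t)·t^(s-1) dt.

(20*2**(2*s)*s*(s + 2) + 12*2**(2*s)*(s + 2) + 4*2**s*s*(s + 1)*(s + 2)*uppergamma(s, 2) - 8*2**s*s*(s + 2) - 4*2**s*(s + 2) - 8*3**s*s*(s + 2) - 8*3**s*(s + 2) + 4*s*(s + 1)*(s + 2)*uppergamma(s, 1) - 4*s*(s + 1)*(s + 2)*uppergamma(s, 2) + s*(s + 1))/(4*6**s*s*(s + 1)*(s + 2))
  Re(s) > -2

undo the common scale on t: t**2 on [0, 1/2); exp(-2*t) on [1/2, 1); t + 1 on [1, 3/2); …
decompose at 1/6, 1/3, 1/2, 2/3; ℳ[f](s) sums the 5 pieces' integrals
on [0, 1/6) integrate f = 9*t**2 against the kernel
piece [1/6, 1/3): integrate exp(-6*t) against the kernel
between 1/3 and 1/2 the integrand is (3*t + 1)·t^(s-1)
between 1/2 and 2/3 the integrand is (3*t + 3)·t^(s-1)
segment [2/3, ∞) carries exp(-3*t); integrate it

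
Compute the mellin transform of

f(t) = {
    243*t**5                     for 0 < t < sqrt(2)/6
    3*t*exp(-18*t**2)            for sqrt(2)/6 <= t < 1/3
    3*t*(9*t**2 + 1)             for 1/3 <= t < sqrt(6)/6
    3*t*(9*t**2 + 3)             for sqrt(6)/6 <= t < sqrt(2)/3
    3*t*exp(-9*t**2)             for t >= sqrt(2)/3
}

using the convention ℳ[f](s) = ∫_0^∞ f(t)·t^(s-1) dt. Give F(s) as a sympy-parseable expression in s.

2**(1/2 - s/2)*(40*2**s*(s + 1)*(s + 5) + 48*2**s*(s + 5) + 2*2**(s/2 + 1/2)*(s + 1)*(s + 3)*(s + 5)*uppergamma(s/2 + 1/2, 2) - 8*2**(s/2 + 1/2)*(s + 1)*(s + 5) - 8*2**(s/2 + 1/2)*(s + 5) - 8*3**(s/2 + 1/2)*(s + 1)*(s + 5) - 16*3**(s/2 + 1/2)*(s + 5) + 2*(s + 1)*(s + 3)*(s + 5)*uppergamma(s/2 + 1/2, 1) - 2*(s + 1)*(s + 3)*(s + 5)*uppergamma(s/2 + 1/2, 2) + (s + 1)*(s + 3))/(8*3**s*(s + 1)*(s + 3)*(s + 5))
  Re(s) > -5

undo the common scale on t: t**5 on [0, sqrt(2)/2); t*exp(-2*t**2) on [sqrt(2)/2, 1); t*(t**2 + 1) on [1, sqrt(6)/2); …
back out the power substitution: t**(5/2) on [0, 1/2); sqrt(t)*exp(-2*t) on [1/2, 1); sqrt(t)*(t + 1) on [1, 3/2); …
invert the shared t-power to get t**2 on [0, 1/2); exp(-2*t) on [1/2, 1); t + 1 on [1, 3/2); …
linearity at sqrt(2)/6, 1/3, sqrt(6)/6, sqrt(2)/3 turns ℳ[f](s) into 5 summed integrals
the [0, sqrt(2)/6) slice contributes ∫ 243*t**5·t^(s-1) dt
on [sqrt(2)/6, 1/3) integrate f = 3*t*exp(-18*t**2) against the kernel
on [1/3, sqrt(6)/6) integrate f = 3*t*(9*t**2 + 1) against the kernel
the [sqrt(6)/6, sqrt(2)/3) slice contributes ∫ 3*t*(9*t**2 + 3)·t^(s-1) dt
segment [sqrt(2)/3, ∞) carries 3*t*exp(-9*t**2); integrate it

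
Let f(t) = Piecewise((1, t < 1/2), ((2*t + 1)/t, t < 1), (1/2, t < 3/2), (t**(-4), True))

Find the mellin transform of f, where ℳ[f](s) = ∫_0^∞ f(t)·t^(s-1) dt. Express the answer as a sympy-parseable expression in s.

(405*2**s*s**2 - 1863*2**s*s + 972*2**s + 49*3**s*s**2 - 373*3**s*s + 324*3**s - 486*s**2 + 2106*s - 648)/(162*2**s*s*(s**2 - 5*s + 4))
  0 < Re(s) < 4

the shared t-power comes off first: t on [0, 1/2); 2*t + 1 on [1/2, 1); t/2 on [1, 3/2); …
split f at 1/2, 1, 3/2: ℳ[f](s) collects 4 kernel integrals
on [0, 1/2) integrate f = 1 against the kernel
over [1/2, 1), the kernel integral of (2*t + 1)/t enters the sum
between 1 and 3/2 the integrand is 1/2·t^(s-1)
segment 3/2 to ∞ holds t**(-4); add its integral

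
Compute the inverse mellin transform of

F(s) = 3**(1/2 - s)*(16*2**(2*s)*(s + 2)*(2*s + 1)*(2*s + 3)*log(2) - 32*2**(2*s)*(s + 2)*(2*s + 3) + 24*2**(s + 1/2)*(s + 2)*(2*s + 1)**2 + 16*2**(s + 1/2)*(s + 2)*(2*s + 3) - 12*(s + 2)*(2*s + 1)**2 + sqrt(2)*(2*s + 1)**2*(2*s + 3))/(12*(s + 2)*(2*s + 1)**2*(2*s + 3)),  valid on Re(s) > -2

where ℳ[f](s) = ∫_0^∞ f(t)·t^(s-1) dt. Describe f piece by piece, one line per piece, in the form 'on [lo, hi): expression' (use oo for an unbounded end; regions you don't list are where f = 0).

reversing the shared t-power: 3*sqrt(6)*t**(3/2)/4 on [0, 1/3); 9*t/2 on [1/3, 2/3); log(3*t/2) on [2/3, 4/3)
invert the common scale on t to get t**(3/2) on [0, 1/2); 3*t on [1/2, 1); log(t) on [1, 2)
cuts at 1/3, 2/3: linearity sums the 3 kernel integrals
between 0 and 1/3 the integrand is 3*sqrt(6)*t**2/4·t^(s-1)
the [1/3, 2/3) slice contributes ∫ 9*t**(3/2)/2·t^(s-1) dt
on [2/3, 4/3) integrate f = sqrt(t)*log(3*t/2) against the kernel

on [0, 1/3): 3*sqrt(6)*t**2/4
on [1/3, 2/3): 9*t**(3/2)/2
on [2/3, 4/3): sqrt(t)*log(3*t/2)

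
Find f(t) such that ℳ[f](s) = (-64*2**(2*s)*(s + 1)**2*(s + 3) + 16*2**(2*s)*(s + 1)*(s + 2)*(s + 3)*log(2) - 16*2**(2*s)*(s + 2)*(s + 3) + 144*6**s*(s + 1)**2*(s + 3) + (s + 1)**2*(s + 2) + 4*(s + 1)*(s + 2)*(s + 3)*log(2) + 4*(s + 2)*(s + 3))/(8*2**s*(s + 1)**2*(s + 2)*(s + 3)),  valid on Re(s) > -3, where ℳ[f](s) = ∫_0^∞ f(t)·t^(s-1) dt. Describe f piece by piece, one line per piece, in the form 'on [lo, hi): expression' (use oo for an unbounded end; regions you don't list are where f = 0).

on [0, 1/2): t**3
on [1/2, 2): t*log(t)
on [2, 3): 2*t**2

peel off the shared t-power: t**2 on [0, 1/2); log(t) on [1/2, 2); 2*t on [2, 3)
f breaks at 1/2, 2 into 3 integrals to sum
for t in [0, 1/2): the term is ∫ t**3·t^(s-1)
∫ over [1/2, 2) of t*log(t)·t^(s-1) joins the sum
segment [2, 3) carries 2*t**2; integrate it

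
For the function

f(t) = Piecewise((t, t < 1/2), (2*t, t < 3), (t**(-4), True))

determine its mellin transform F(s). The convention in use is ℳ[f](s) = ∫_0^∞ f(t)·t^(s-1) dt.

treat the 3 regions marked off by 1/2, 3 separately and sum
∫ t·t^(s-1) over [0, 1/2)
segment [1/2, 3) carries 2*t; integrate it
piece [3, ∞): integrate t**(-4) against the kernel

(970*6**s*s - 3890*6**s - 81*s + 324)/(162*2**s*(s**2 - 3*s - 4))
  -1 < Re(s) < 4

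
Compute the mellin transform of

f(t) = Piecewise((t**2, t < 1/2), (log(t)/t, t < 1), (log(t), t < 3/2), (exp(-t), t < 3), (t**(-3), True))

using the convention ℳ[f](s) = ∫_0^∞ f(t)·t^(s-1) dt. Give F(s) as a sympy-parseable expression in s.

(108*2**s*s**2*(s - 3)*(s + 2)*(s**2 - 2*s + 1)*uppergamma(s, 3/2) - 108*2**s*s**2*(s - 3)*(s + 2)*(s**2 - 2*s + 1)*uppergamma(s, 3) - 108*2**s*s**2*(s - 3)*(s + 2) + 108*2**s*(s - 3)*(s + 2)*(s**2 - 2*s + 1) - 108*3**s*s*(s - 3)*(s + 2)*(s**2 - 2*s + 1)*log(2) + 108*3**s*s*(s - 3)*(s + 2)*(s**2 - 2*s + 1)*log(3) - 108*3**s*(s - 3)*(s + 2)*(s**2 - 2*s + 1) - 4*6**s*s**2*(s + 2)*(s**2 - 2*s + 1) + 216*s**3*(s - 3)*(s + 2)*log(2) - 216*s**2*(s - 3)*(s + 2)*log(2) + 216*s**2*(s - 3)*(s + 2) + 27*s**2*(s - 3)*(s**2 - 2*s + 1))/(108*2**s*s**2*(s - 3)*(s + 2)*(s**2 - 2*s + 1))
  -2 < Re(s) < 3

linearity at 1/2, 1, 3/2, 3 turns ℳ[f](s) into 5 summed integrals
on [0, 1/2) integrate f = t**2 against the kernel
on [1/2, 1) integrate f = log(t)/t against the kernel
for t in [1, 3/2): the term is ∫ log(t)·t^(s-1)
piece [3/2, 3): integrate exp(-t) against the kernel
∫ over [3, ∞) of t**(-3)·t^(s-1) joins the sum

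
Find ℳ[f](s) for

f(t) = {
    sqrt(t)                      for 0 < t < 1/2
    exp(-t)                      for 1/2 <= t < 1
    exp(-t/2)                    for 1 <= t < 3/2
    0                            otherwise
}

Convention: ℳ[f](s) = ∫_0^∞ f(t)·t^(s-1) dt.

(2**s*(2*s + 1)*uppergamma(s, 1/2) - 2**s*(2*s + 1)*uppergamma(s, 1) + 4**s*(2*s + 1)*uppergamma(s, 1/2) - 4**s*(2*s + 1)*uppergamma(s, 3/4) + sqrt(2))/(2**s*(2*s + 1))
  Re(s) > -1/2

f breaks at 1/2, 1 into 3 integrals to sum
∫ over [0, 1/2) of sqrt(t)·t^(s-1) joins the sum
[1/2, 1) adds the kernel integral of exp(-t)
for t in [1, 3/2): the term is ∫ exp(-t/2)·t^(s-1)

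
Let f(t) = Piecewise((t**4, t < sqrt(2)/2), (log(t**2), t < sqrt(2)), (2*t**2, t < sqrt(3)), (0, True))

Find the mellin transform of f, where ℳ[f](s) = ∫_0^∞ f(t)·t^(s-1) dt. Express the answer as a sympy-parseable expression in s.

strip the power substitution: t**2 on [0, 1/2); log(t) on [1/2, 2); 2*t on [2, 3)
the 3 pieces separated at sqrt(2)/2, sqrt(2) each add one integral
over [0, sqrt(2)/2), the kernel integral of t**4 enters the sum
over [sqrt(2)/2, sqrt(2)), the kernel integral of log(t**2) enters the sum
on [sqrt(2), sqrt(3)): add ∫ 2*t**2·t^(s-1) dt

(sqrt(2)/2)**s*(-16*2**s*s**2*(s + 4) + 4*2**s*s*(s + 2)*(s + 4)*log(2) - 8*2**s*(s + 2)*(s + 4) + 24*6**(s/2)*s**2*(s + 4) + s**2*(s + 2) + 4*s*(s + 2)*(s + 4)*log(2) + 8*(s + 2)*(s + 4))/(4*s**2*(s + 2)*(s + 4))
  Re(s) > -4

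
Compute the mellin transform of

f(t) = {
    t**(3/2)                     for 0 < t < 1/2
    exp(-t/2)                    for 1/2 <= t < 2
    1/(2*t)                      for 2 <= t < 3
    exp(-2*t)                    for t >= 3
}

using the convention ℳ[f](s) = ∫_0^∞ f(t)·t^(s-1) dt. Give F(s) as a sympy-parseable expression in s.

integrate the 4 segments split at 1/2, 2, 3, then add the results
between 0 and 1/2 the integrand is t**(3/2)·t^(s-1)
between 1/2 and 2 the integrand is exp(-t/2)·t^(s-1)
[2, 3) adds the kernel integral of 1/(2*t)
on [3, ∞): add ∫ exp(-2*t)·t^(s-1) dt

(12*24**s*(s - 1)*(2*s + 3)*uppergamma(s, 1/4) - 12*24**s*(s - 1)*(2*s + 3)*uppergamma(s, 1) - 3*24**s*(2*s + 3) + 2*36**s*(2*s + 3) + 12*6**s*(s - 1)*(2*s + 3)*uppergamma(s, 6) + 6*sqrt(2)*6**s*(s - 1))/(12*12**s*(s - 1)*(2*s + 3))
  Re(s) > -3/2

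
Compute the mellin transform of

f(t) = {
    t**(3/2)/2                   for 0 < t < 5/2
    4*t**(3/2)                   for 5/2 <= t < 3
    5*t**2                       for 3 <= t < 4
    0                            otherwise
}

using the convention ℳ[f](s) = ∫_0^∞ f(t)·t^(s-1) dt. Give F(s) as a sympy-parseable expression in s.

linearity at 5/2, 3 turns ℳ[f](s) into 3 summed integrals
over [0, 5/2), the kernel integral of t**(3/2)/2 enters the sum
for t in [5/2, 3): the term is ∫ 4*t**(3/2)·t^(s-1)
between 3 and 4 the integrand is 5*t**2·t^(s-1)

(160*2**(2*s)*(2*s + 3) - 90*3**s*(2*s + 3) + 48*3**(s + 1/2)*(s + 2) - 35*(5/2)**(s + 1/2)*(s + 2))/(2*(s + 2)*(2*s + 3))
  Re(s) > -3/2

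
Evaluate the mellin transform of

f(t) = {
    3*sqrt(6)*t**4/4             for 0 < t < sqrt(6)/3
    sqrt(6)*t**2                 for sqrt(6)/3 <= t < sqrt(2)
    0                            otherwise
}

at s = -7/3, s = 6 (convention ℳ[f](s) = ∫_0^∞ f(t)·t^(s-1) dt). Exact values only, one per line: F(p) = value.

remove the shared t-power first: 3*sqrt(6)*t**3/4 on [0, sqrt(6)/3); sqrt(6)*t on [sqrt(6)/3, sqrt(2))
peel off the power substitution: 3*sqrt(6)*t**(3/2)/4 on [0, 2/3); sqrt(6)*sqrt(t) on [2/3, 2)
remove the common scale on t first: t**(3/2) on [0, 1); 2*sqrt(t) on [1, 3)
slice at sqrt(6)/3, transform all 2 pieces, and sum them
piece [0, sqrt(6)/3): integrate 3*sqrt(6)*t**4/4 against the kernel
piece [sqrt(6)/3, sqrt(2)): integrate sqrt(6)*t**2 against the kernel

F(-7/3) = 2**(1/3)*3**(2/3)*(33/10 - 3**(5/6))
F(6) = 268*sqrt(6)/135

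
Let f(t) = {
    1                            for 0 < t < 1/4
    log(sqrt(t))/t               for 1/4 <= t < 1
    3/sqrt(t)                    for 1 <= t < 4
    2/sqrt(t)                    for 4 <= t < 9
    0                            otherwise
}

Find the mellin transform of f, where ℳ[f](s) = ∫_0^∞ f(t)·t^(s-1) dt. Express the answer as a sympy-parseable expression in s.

(6*16**s*s**3 - 12*16**s*s**2 + 6*16**s*s - 36*2**(2*s)*s**3 + 66*2**(2*s)*s**2 - 33*2**(2*s)*s + 8*6**(2*s)*s**3 - 16*6**(2*s)*s**2 + 8*6**(2*s)*s + 12*s**3 + 48*s**3*log(2) - 72*s**2*log(2) - 6*s**2 + 12*s + 24*s*log(2) - 6)/(6*4**s*s*(2*s**3 - 5*s**2 + 4*s - 1))
  Re(s) > 0

remove the power substitution first: 1 on [0, 1/2); log(t)/t**2 on [1/2, 1); 3/t on [1, 2); …
remove the shared t-power first: t on [0, 1/2); log(t)/t on [1/2, 1); 3 on [1, 2); …
the 4 pieces separated at 1/4, 1, 4 each add one integral
∫ over [0, 1/4) of 1·t^(s-1) joins the sum
[1/4, 1) adds the kernel integral of log(sqrt(t))/t
piece [1, 4): integrate 3/sqrt(t) against the kernel
the [4, 9) slice contributes ∫ 2/sqrt(t)·t^(s-1) dt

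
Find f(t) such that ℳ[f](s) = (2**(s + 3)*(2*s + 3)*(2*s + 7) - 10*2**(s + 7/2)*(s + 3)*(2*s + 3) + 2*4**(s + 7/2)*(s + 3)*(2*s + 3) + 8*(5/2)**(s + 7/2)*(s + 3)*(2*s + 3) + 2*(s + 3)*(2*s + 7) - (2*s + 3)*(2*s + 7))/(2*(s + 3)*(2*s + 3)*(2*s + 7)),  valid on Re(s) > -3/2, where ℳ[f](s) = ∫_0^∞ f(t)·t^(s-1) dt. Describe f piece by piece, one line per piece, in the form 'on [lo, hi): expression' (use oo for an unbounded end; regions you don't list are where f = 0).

linearity at 1, 2, 5/2 turns ℳ[f](s) into 4 summed integrals
piece [0, 1): integrate t**(3/2)/2 against the kernel
piece [1, 2): integrate t**3/2 against the kernel
piece [2, 5/2): integrate 5*t**(7/2)/2 against the kernel
the [5/2, 4) slice contributes ∫ t**(7/2)/2·t^(s-1) dt

on [0, 1): t**(3/2)/2
on [1, 2): t**3/2
on [2, 5/2): 5*t**(7/2)/2
on [5/2, 4): t**(7/2)/2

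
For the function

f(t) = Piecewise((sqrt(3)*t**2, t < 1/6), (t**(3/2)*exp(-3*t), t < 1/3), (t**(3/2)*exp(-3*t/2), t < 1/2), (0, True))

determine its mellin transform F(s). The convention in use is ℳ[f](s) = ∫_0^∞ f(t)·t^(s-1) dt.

6**(-s - 3/2)*(2**(s + 5/2)*(s + 2)*uppergamma(s + 3/2, 1/2) - 2**(s + 5/2)*(s + 2)*uppergamma(s + 3/2, 1) + 2**(2*s + 4)*(s + 2)*uppergamma(s + 3/2, 1/2) - 2**(2*s + 4)*(s + 2)*uppergamma(s + 3/2, 3/4) + sqrt(2))/(2*(s + 2))
  Re(s) > -2

strip the shared t-power: sqrt(3)*t**(3/2) on [0, 1/6); t*exp(-3*t) on [1/6, 1/3); t*exp(-3*t/2) on [1/3, 1/2)
peel off the shared t-power: sqrt(3)*sqrt(t) on [0, 1/6); exp(-3*t) on [1/6, 1/3); exp(-3*t/2) on [1/3, 1/2)
the common scale on t comes off first: sqrt(t) on [0, 1/2); exp(-t) on [1/2, 1); exp(-t/2) on [1, 3/2)
cuts at 1/6, 1/3: linearity sums the 3 kernel integrals
∫ sqrt(3)*t**2·t^(s-1) over [0, 1/6)
piece [1/6, 1/3): integrate t**(3/2)*exp(-3*t) against the kernel
piece [1/3, 1/2): integrate t**(3/2)*exp(-3*t/2) against the kernel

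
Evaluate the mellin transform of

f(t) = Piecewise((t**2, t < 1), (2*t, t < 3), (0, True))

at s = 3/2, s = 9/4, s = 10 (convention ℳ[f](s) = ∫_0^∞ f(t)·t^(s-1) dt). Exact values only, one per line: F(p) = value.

F(3/2) = -18/35 + 36*sqrt(3)/5
F(9/4) = -84/221 + 216*3**(1/4)/13
F(10) = 4251515/132

reversing the shared t-power: t**(3/2) on [0, 1); 2*sqrt(t) on [1, 3)
along the cuts 1, ℳ[f](s) splits into 2 integrals
[0, 1) adds the kernel integral of t**2
[1, 3) adds the kernel integral of 2*t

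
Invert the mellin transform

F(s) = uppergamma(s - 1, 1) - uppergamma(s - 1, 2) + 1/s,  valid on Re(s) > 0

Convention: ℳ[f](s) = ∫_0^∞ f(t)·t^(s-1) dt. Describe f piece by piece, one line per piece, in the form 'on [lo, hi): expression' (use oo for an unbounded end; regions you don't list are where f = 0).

on [0, 1): 1
on [1, 2): exp(-t)/t

back out the shared t-power: t on [0, 1); exp(-t) on [1, 2)
summing 2 kernel integrals split by 1 yields ℳ[f](s)
piece [0, 1): integrate 1 against the kernel
over [1, 2), the kernel integral of exp(-t)/t enters the sum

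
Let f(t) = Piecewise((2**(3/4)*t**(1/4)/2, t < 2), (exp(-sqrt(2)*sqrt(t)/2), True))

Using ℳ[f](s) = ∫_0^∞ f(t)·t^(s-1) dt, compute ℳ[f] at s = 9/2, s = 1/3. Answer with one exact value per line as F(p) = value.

invert the common scale on t to get t**(1/4) on [0, 1); exp(-sqrt(t)) on [1, ∞)
strip the power substitution: sqrt(t) on [0, 1); exp(-t) on [1, ∞)
split f at 2: ℳ[f](s) collects 2 kernel integrals
∫ over [0, 2) of 2**(3/4)*t**(1/4)/2·t^(s-1) joins the sum
on [2, ∞): add ∫ exp(-sqrt(2)*sqrt(t)/2)·t^(s-1) dt

F(9/2) = sqrt(2)*(64*E/19 + 3507232)*exp(-1)
F(1/3) = 2**(1/3)*(2*uppergamma(2/3, 1) + 12/7)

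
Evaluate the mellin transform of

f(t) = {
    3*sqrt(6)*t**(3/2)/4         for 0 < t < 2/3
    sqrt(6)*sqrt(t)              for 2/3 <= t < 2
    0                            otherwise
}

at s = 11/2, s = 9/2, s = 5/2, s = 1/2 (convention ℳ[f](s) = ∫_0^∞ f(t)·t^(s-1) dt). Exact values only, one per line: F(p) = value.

F(11/2) = 163168*sqrt(6)/15309
F(9/2) = 23272*sqrt(6)/3645
F(5/2) = 211*sqrt(6)/81
F(1/2) = 3*sqrt(6)/2

the common scale on t comes off first: t**(3/2) on [0, 1); 2*sqrt(t) on [1, 3)
integrate the 2 segments split at 2/3, then add the results
over [0, 2/3), the kernel integral of 3*sqrt(6)*t**(3/2)/4 enters the sum
∫ sqrt(6)*sqrt(t)·t^(s-1) over [2/3, 2)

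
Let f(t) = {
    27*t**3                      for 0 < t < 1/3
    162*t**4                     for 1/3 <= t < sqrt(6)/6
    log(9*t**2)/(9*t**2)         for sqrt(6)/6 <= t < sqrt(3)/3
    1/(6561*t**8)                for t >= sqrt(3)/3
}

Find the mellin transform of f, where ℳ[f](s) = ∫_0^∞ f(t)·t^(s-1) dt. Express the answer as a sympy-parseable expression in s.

the common scale on t comes off first: t**3 on [0, 1); 2*t**4 on [1, sqrt(6)/2); log(t**2)/t**2 on [sqrt(6)/2, sqrt(3)); …
remove the power substitution first: t**(3/2) on [0, 1); 2*t**2 on [1, 3/2); log(t)/t on [3/2, 3); …
slice at 1/3, sqrt(6)/6, sqrt(3)/3, transform all 4 pieces, and sum them
piece [0, 1/3): integrate 27*t**3 against the kernel
segment [1/3, sqrt(6)/6) carries 162*t**4; integrate it
on [sqrt(6)/6, sqrt(3)/3) integrate f = log(9*t**2)/(9*t**2) against the kernel
between sqrt(3)/3 and ∞ the integrand is 1/(6561*t**8)·t^(s-1)

(324*2**(s/2)*(s/2 - 4)*(s/2 + 2)*(s**2/4 - s + 1) - 324*2**(s/2)*(s/2 - 4)*(s + 3)*(s**2/4 - s + 1) - 54*3**(s/2)*s*(s/2 - 4)*(s/2 + 2)*(s + 3)*log(3) + 54*3**(s/2)*s*(s/2 - 4)*(s/2 + 2)*(s + 3)*log(2) - 108*3**(s/2)*(s/2 - 4)*(s/2 + 2)*(s + 3)*log(2) + 108*3**(s/2)*(s/2 - 4)*(s/2 + 2)*(s + 3) + 108*3**(s/2)*(s/2 - 4)*(s/2 + 2)*(s + 3)*log(3) + 729*3**(s/2)*(s/2 - 4)*(s + 3)*(s**2/4 - s + 1) + 27*6**(s/2)*s*(s/2 - 4)*(s/2 + 2)*(s + 3)*log(3) - 54*6**(s/2)*(s/2 - 4)*(s/2 + 2)*(s + 3)*log(3) - 54*6**(s/2)*(s/2 - 4)*(s/2 + 2)*(s + 3) - 2*6**(s/2)*(s/2 + 2)*(s + 3)*(s**2/4 - s + 1))/(324*2**(s/2)*3**s*(s/2 - 4)*(s/2 + 2)*(s + 3)*(s**2/4 - s + 1))
  -3 < Re(s) < 8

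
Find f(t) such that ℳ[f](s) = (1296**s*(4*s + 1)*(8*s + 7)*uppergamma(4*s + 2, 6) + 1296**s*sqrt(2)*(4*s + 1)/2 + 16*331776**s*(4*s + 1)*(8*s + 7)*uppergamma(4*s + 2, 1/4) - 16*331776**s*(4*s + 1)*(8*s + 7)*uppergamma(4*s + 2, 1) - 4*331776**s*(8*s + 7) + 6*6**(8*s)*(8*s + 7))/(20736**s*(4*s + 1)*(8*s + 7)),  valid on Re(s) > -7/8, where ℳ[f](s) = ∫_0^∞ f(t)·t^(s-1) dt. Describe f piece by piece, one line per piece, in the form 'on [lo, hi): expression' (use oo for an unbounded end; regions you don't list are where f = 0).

on [0, 1/16): t**(7/8)
on [1/16, 16): sqrt(t)*exp(-t**(1/4)/2)
on [16, 81): t**(1/4)/2
on [81, oo): sqrt(t)*exp(-2*t**(1/4))

remove the shared t-power first: t**(3/8) on [0, 1/16); exp(-t**(1/4)/2) on [1/16, 16); 1/(2*t**(1/4)) on [16, 81); …
reversing the power substitution: t**(3/4) on [0, 1/4); exp(-sqrt(t)/2) on [1/4, 4); 1/(2*sqrt(t)) on [4, 9); …
back out the power substitution: t**(3/2) on [0, 1/2); exp(-t/2) on [1/2, 2); 1/(2*t) on [2, 3); …
the 4 pieces separated at 1/16, 16, 81 each add one integral
[0, 1/16) adds the kernel integral of t**(7/8)
segment 1/16 to 16 holds sqrt(t)*exp(-t**(1/4)/2); add its integral
∫ t**(1/4)/2·t^(s-1) over [16, 81)
the [81, ∞) slice contributes ∫ sqrt(t)*exp(-2*t**(1/4))·t^(s-1) dt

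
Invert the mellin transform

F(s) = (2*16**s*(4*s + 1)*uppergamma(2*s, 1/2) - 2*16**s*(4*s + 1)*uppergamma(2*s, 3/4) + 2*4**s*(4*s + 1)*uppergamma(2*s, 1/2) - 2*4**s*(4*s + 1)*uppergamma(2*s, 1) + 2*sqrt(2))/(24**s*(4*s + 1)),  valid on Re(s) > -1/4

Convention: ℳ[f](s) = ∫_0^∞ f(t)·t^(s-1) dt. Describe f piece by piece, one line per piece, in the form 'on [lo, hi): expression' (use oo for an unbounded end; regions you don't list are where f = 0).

on [0, 1/24): 6**(1/4)*t**(1/4)
on [1/24, 1/6): exp(-sqrt(6)*sqrt(t))
on [1/6, 3/8): exp(-sqrt(6)*sqrt(t)/2)

invert the common scale on t to get sqrt(2)*t**(1/4) on [0, 1/16); exp(-2*sqrt(t)) on [1/16, 1/4); exp(-sqrt(t)) on [1/4, 9/16)
reversing the power substitution: sqrt(2)*sqrt(t) on [0, 1/4); exp(-2*t) on [1/4, 1/2); exp(-t) on [1/2, 3/4)
strip the common scale on t: sqrt(t) on [0, 1/2); exp(-t) on [1/2, 1); exp(-t/2) on [1, 3/2)
split f at 1/24, 1/6: ℳ[f](s) collects 3 kernel integrals
[0, 1/24) adds the kernel integral of 6**(1/4)*t**(1/4)
[1/24, 1/6) adds the kernel integral of exp(-sqrt(6)*sqrt(t))
for t in [1/6, 3/8): the term is ∫ exp(-sqrt(6)*sqrt(t)/2)·t^(s-1)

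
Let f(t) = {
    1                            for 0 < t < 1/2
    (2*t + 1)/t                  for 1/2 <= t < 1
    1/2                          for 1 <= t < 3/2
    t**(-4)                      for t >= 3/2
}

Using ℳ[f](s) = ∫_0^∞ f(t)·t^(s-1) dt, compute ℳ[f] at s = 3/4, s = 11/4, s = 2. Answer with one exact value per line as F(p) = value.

F(3/4) = 2**(1/4)*(-1053*2**(3/4) + 383*3**(3/4) + 3510)/1053
F(11/4) = 2**(1/4)*(-2610 + 5299*3**(3/4) + 7740*2**(3/4))/13860
F(2) = 275/144

peel off the shared t-power: t on [0, 1/2); 2*t + 1 on [1/2, 1); t/2 on [1, 3/2); …
decompose at 1/2, 1, 3/2; ℳ[f](s) sums the 4 pieces' integrals
segment [0, 1/2) carries 1; integrate it
on [1/2, 1) integrate f = (2*t + 1)/t against the kernel
∫ over [1, 3/2) of 1/2·t^(s-1) joins the sum
segment [3/2, ∞) carries t**(-4); integrate it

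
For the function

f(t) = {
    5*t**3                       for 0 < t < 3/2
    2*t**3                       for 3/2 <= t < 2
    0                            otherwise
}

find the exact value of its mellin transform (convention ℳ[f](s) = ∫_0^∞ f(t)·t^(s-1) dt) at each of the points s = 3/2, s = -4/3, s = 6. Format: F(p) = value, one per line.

decompose at 3/2; ℳ[f](s) sums the 2 pieces' integrals
over [0, 3/2), the kernel integral of 5*t**3 enters the sum
piece [3/2, 2): integrate 2*t**3 against the kernel

F(3/2) = 27*sqrt(6)/16 + 64*sqrt(2)/9
F(-4/3) = 3*2**(1/3)*(9*3**(2/3) + 16*2**(1/3))/20
F(6) = 583337/4608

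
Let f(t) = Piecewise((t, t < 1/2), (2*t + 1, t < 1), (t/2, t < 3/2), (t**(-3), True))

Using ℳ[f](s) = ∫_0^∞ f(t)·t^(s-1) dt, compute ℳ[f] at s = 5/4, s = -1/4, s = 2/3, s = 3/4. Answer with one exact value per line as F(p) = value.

F(5/4) = 2**(3/4)*(-322 + 475*3**(1/4) + 924*2**(1/4))/1260
F(-1/4) = 2**(1/4)*(-1053*2**(3/4) + 383*3**(3/4) + 3510)/1053
F(2/3) = 2**(1/3)*(-2268 + 727*3**(2/3) + 3024*2**(2/3))/2520
F(3/4) = 2**(1/4)*(-2754 + 953*3**(3/4) + 3726*2**(3/4))/3402

split f at 1/2, 1, 3/2: ℳ[f](s) collects 4 kernel integrals
[0, 1/2) adds the kernel integral of t
∫ over [1/2, 1) of (2*t + 1)·t^(s-1) joins the sum
the [1, 3/2) slice contributes ∫ t/2·t^(s-1) dt
piece [3/2, ∞): integrate t**(-3) against the kernel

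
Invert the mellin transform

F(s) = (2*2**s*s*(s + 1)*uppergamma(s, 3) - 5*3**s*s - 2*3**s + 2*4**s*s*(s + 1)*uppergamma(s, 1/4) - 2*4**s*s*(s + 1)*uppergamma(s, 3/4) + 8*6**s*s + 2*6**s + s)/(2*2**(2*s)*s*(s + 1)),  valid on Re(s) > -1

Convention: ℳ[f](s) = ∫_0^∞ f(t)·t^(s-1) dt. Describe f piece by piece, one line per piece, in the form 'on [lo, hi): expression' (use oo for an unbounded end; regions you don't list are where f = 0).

on [0, 1/4): 2*t
on [1/4, 3/4): exp(-t)
on [3/4, 3/2): 2*t + 1
on [3/2, oo): exp(-2*t)

strip the common scale on t: t on [0, 1/2); exp(-t/2) on [1/2, 3/2); t + 1 on [3/2, 3); …
slice at 1/4, 3/4, 3/2, transform all 4 pieces, and sum them
for t in [0, 1/4): the term is ∫ 2*t·t^(s-1)
on [1/4, 3/4) integrate f = exp(-t) against the kernel
piece [3/4, 3/2): integrate (2*t + 1) against the kernel
[3/2, ∞) adds the kernel integral of exp(-2*t)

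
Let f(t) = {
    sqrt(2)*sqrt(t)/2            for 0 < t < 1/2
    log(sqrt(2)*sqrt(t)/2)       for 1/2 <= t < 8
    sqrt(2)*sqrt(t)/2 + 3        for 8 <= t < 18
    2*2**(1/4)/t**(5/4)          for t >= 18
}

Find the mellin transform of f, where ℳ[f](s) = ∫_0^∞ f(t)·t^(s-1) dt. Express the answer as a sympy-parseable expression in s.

peel off the common scale on t: sqrt(t) on [0, 1/4); log(sqrt(t)) on [1/4, 4); sqrt(t) + 3 on [4, 9); …
undo the power substitution: t on [0, 1/2); log(t) on [1/2, 2); t + 3 on [2, 3); …
cuts at 1/2, 8, 18: linearity sums the 4 kernel integrals
∫ sqrt(2)*sqrt(t)/2·t^(s-1) over [0, 1/2)
segment [1/2, 8) carries log(sqrt(2)*sqrt(t)/2); integrate it
segment 8 to 18 holds (sqrt(2)*sqrt(t)/2 + 3); add its integral
segment 18 to ∞ holds 2*2**(1/4)/t**(5/4); add its integral

(-1080*2**(4*s)*s**2*(4*s - 5) + 108*2**(4*s)*s*(2*s + 1)*(4*s - 5)*log(2) - 324*2**(4*s)*s*(4*s - 5) - 54*2**(4*s)*(2*s + 1)*(4*s - 5) - 16*sqrt(3)*6**(2*s)*s**2*(2*s + 1) + 1296*6**(2*s)*s**2*(4*s - 5) + 324*6**(2*s)*s*(4*s - 5) + 108*s**2*(4*s - 5) + 108*s*(2*s + 1)*(4*s - 5)*log(2) + (4*s - 5)*(108*s + 54))/(108*2**s*s**2*(2*s + 1)*(4*s - 5))
  -1/2 < Re(s) < 5/4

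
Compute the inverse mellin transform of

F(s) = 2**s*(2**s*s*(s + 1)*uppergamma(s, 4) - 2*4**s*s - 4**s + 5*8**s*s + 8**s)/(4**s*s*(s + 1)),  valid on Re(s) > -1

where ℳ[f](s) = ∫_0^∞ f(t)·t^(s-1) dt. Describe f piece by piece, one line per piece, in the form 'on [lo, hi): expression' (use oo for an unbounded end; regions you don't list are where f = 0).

strip the common scale on t: t on [0, 1); 2*t + 1 on [1, 2); exp(-2*t) on [2, ∞)
along the cuts 2, 4, ℳ[f](s) splits into 3 integrals
on [0, 2): add ∫ t/2·t^(s-1) dt
[2, 4) adds the kernel integral of (t + 1)
piece [4, ∞): integrate exp(-t) against the kernel

on [0, 2): t/2
on [2, 4): t + 1
on [4, oo): exp(-t)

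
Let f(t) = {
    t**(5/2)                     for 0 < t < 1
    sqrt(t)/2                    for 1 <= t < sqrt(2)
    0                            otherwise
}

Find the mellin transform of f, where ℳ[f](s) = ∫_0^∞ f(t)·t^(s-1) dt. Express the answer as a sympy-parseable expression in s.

(2**(s/2 + 1/4)*(2*s + 5) + 2*s - 3)/((2*s + 1)*(2*s + 5))
  Re(s) > -5/2

undo the shared t-power: t**2 on [0, 1); 1/2 on [1, sqrt(2))
the power substitution comes off first: t on [0, 1); 1/2 on [1, 2)
along the cuts 1, ℳ[f](s) splits into 2 integrals
∫ t**(5/2)·t^(s-1) over [0, 1)
segment 1 to sqrt(2) holds sqrt(t)/2; add its integral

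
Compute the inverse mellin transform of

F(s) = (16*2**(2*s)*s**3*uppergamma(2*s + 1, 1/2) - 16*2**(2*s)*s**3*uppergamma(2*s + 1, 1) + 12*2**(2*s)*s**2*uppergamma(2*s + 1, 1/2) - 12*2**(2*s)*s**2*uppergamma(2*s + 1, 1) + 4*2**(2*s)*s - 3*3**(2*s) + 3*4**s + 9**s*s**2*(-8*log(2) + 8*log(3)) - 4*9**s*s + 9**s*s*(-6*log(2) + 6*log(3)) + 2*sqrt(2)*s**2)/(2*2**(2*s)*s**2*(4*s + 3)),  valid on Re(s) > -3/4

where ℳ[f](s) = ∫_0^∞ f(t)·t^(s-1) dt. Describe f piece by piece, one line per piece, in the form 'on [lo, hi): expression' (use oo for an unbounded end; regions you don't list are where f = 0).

on [0, 1/4): t**(3/4)
on [1/4, 1): sqrt(t)*exp(-sqrt(t))
on [1, 9/4): log(sqrt(t))

strip the power substitution: t**(3/2) on [0, 1/2); t*exp(-t) on [1/2, 1); log(t) on [1, 3/2)
back out the shared t-power: sqrt(t) on [0, 1/2); exp(-t) on [1/2, 1); log(t)/t on [1, 3/2)
f breaks at 1/4, 1 into 3 integrals to sum
∫ t**(3/4)·t^(s-1) over [0, 1/4)
for t in [1/4, 1): the term is ∫ sqrt(t)*exp(-sqrt(t))·t^(s-1)
on [1, 9/4): add ∫ log(sqrt(t))·t^(s-1) dt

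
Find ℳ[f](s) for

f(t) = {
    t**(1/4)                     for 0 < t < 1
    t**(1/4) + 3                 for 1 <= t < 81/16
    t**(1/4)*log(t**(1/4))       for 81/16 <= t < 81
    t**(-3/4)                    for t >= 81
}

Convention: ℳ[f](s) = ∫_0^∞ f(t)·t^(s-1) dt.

(-648*2**(4*s)*s*(4*s - 3)*(16*s**2 + 8*s + 1) - 162*2**(4*s)*(4*s - 3)*(16*s**2 + 8*s + 1) - 1296*3**(4*s)*s**2*(4*s - 3)*(4*s + 1)*log(3) + 1296*3**(4*s)*s**2*(4*s - 3)*(4*s + 1)*log(2) - 324*3**(4*s)*s*(4*s - 3)*(4*s + 1)*log(3) + 324*3**(4*s)*s*(4*s - 3)*(4*s + 1)*log(2) + 324*3**(4*s)*s*(4*s - 3)*(4*s + 1) + 972*3**(4*s)*s*(4*s - 3)*(16*s**2 + 8*s + 1) + 162*3**(4*s)*(4*s - 3)*(16*s**2 + 8*s + 1) + 2592*6**(4*s)*s**2*(4*s - 3)*(4*s + 1)*log(3) - 648*6**(4*s)*s*(4*s - 3)*(4*s + 1) + 648*6**(4*s)*s*(4*s - 3)*(4*s + 1)*log(3) - 8*6**(4*s)*s*(4*s + 1)*(16*s**2 + 8*s + 1))/(54*2**(4*s)*s*(4*s - 3)*(4*s + 1)*(16*s**2 + 8*s + 1))
  -1/4 < Re(s) < 3/4

reversing the power substitution: sqrt(t) on [0, 1); sqrt(t) + 3 on [1, 9/4); sqrt(t)*log(sqrt(t)) on [9/4, 9); …
undo the power substitution: t on [0, 1); t + 3 on [1, 3/2); t*log(t) on [3/2, 3); …
summing 4 kernel integrals split by 1, 81/16, 81 yields ℳ[f](s)
∫ t**(1/4)·t^(s-1) over [0, 1)
∫ over [1, 81/16) of (t**(1/4) + 3)·t^(s-1) joins the sum
segment 81/16 to 81 holds t**(1/4)*log(t**(1/4)); add its integral
on [81, ∞): add ∫ t**(-3/4)·t^(s-1) dt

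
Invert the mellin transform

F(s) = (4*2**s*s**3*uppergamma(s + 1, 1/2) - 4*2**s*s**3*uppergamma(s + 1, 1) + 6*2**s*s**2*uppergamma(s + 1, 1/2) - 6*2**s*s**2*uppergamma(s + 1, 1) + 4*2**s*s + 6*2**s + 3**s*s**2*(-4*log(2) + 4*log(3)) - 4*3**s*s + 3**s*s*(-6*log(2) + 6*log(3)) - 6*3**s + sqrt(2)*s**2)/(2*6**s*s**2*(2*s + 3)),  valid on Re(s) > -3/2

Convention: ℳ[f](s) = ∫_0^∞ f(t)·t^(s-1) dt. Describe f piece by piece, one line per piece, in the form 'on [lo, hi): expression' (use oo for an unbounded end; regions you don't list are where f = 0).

undo the common scale on t: t**(3/2) on [0, 1/2); t*exp(-t) on [1/2, 1); log(t) on [1, 3/2)
invert the shared t-power to get sqrt(t) on [0, 1/2); exp(-t) on [1/2, 1); log(t)/t on [1, 3/2)
breakpoints 1/6, 1/3: one integral from each of the 3 segments
between 0 and 1/6 the integrand is 3*sqrt(3)*t**(3/2)·t^(s-1)
the [1/6, 1/3) slice contributes ∫ 3*t*exp(-3*t)·t^(s-1) dt
on [1/3, 1/2) integrate f = log(3*t) against the kernel

on [0, 1/6): 3*sqrt(3)*t**(3/2)
on [1/6, 1/3): 3*t*exp(-3*t)
on [1/3, 1/2): log(3*t)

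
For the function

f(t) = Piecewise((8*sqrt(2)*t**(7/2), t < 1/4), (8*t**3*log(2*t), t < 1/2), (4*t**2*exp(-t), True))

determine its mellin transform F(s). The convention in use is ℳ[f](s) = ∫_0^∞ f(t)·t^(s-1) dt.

undo the common scale on t: t**(7/2) on [0, 1/2); t**3*log(t) on [1/2, 1); t**2*exp(-t/2) on [1, ∞)
strip the shared t-power: t**(3/2) on [0, 1/2); t*log(t) on [1/2, 1); exp(-t/2) on [1, ∞)
treat the 3 regions marked off by 1/4, 1/2 separately and sum
for t in [0, 1/4): the term is ∫ 8*sqrt(2)*t**(7/2)·t^(s-1)
piece [1/4, 1/2): integrate 8*t**3*log(2*t) against the kernel
segment [1/2, ∞) carries 4*t**2*exp(-t); integrate it

(32*2**(2*s)*(2*s + 7)*(2*s + (s + 2)**2 + 5)*uppergamma(s + 2, 1/2) - 8*2**s*(2*s + 7) + 2*s + (s + 2)*(2*s + 7)*log(2) + (2*s + 7)*log(2) + sqrt(2)*(2*s + (s + 2)**2 + 5) + 7)/(8*2**(2*s)*(2*s + 7)*(2*s + (s + 2)**2 + 5))
  Re(s) > -7/2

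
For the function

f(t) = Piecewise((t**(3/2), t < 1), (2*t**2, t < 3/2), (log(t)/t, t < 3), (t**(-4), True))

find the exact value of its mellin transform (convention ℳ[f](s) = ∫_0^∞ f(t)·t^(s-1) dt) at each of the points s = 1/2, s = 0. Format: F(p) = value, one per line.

f breaks at 1, 3/2, 3 into 4 integrals to sum
piece [0, 1): integrate t**(3/2) against the kernel
on [1, 3/2): add ∫ 2*t**2·t^(s-1) dt
the [3/2, 3) slice contributes ∫ log(t)/t·t^(s-1) dt
over [3, ∞), the kernel integral of t**(-4) enters the sum

F(1/2) = -754*sqrt(3)/567 - 2*sqrt(3)*log(3)/3 - 2*sqrt(6)*log(2)/3 - 3/10 + 2*sqrt(6)*log(3)/3 + 67*sqrt(6)/30
F(0) = log(6**(1/3)/2) + 365/162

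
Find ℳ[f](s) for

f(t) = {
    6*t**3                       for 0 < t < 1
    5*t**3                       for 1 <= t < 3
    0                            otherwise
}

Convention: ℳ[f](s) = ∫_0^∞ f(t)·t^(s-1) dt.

(135*3**s + 1)/(s + 3)
  Re(s) > -3

breakpoints 1: one integral from each of the 2 segments
the [0, 1) slice contributes ∫ 6*t**3·t^(s-1) dt
piece [1, 3): integrate 5*t**3 against the kernel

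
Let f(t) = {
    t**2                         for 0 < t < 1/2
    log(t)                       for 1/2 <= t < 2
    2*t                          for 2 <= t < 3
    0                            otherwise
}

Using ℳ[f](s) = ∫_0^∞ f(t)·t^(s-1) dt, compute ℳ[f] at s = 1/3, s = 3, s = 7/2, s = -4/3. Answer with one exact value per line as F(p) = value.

F(1/3) = 3*2**(2/3)*(-112*2**(2/3) + log(2**(28 + 28*2**(2/3))) + 42*6**(1/3) + 85)/56
F(3) = 65*log(2)/24 + 5061/160
F(7/2) = sqrt(2)*(-1204015 + 357588*log(2) + 2794176*sqrt(6))/155232
F(-4/3) = 2**(1/3)*(-64*6**(2/3) - log(2**(12*2**(1/3) + 96)) + 120 + 183*2**(1/3))/64

breakpoints 1/2, 2: one integral from each of the 3 segments
∫ t**2·t^(s-1) over [0, 1/2)
segment 1/2 to 2 holds log(t); add its integral
over [2, 3), the kernel integral of 2*t enters the sum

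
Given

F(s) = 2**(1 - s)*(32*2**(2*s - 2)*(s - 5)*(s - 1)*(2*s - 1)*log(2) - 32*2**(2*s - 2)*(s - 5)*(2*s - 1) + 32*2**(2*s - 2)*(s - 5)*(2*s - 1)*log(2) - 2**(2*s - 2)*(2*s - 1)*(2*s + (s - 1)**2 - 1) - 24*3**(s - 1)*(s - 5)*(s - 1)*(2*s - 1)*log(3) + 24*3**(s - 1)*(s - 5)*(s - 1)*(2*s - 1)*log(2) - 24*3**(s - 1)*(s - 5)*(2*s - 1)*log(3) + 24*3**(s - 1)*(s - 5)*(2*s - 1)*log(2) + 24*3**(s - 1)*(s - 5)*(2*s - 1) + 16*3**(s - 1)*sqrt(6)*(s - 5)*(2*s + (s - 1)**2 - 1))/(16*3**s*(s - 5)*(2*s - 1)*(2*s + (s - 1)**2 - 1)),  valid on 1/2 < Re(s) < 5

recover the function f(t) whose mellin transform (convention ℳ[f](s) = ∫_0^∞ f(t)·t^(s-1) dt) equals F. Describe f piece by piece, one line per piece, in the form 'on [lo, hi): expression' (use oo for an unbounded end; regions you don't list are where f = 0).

peel off the common scale on t: 1/sqrt(t) on [0, 3/2); log(t) on [3/2, 2); t**(-5) on [2, ∞)
remove the shared t-power first: sqrt(t) on [0, 3/2); t*log(t) on [3/2, 2); t**(-4) on [2, ∞)
slice at 1/2, 2/3, transform all 3 pieces, and sum them
piece [0, 1/2): integrate sqrt(3)/(3*sqrt(t)) against the kernel
[1/2, 2/3) adds the kernel integral of log(3*t)
segment [2/3, ∞) carries 1/(243*t**5); integrate it

on [0, 1/2): sqrt(3)/(3*sqrt(t))
on [1/2, 2/3): log(3*t)
on [2/3, oo): 1/(243*t**5)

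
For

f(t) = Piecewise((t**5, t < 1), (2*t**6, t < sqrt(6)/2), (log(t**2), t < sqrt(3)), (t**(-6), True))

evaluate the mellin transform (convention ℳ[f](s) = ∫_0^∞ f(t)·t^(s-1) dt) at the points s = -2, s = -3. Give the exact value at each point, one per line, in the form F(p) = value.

undo the shared t-power: t**3 on [0, 1); 2*t**4 on [1, sqrt(6)/2); log(t**2)/t**2 on [sqrt(6)/2, sqrt(3)); …
remove the power substitution first: t**(3/2) on [0, 1); 2*t**2 on [1, 3/2); log(t)/t on [3/2, 3); …
decompose at 1, sqrt(6)/2, sqrt(3); ℳ[f](s) sums the 4 pieces' integrals
between 0 and 1 the integrand is t**5·t^(s-1)
segment [1, sqrt(6)/2) carries 2*t**6; integrate it
for t in [sqrt(6)/2, sqrt(3)): the term is ∫ log(t**2)·t^(s-1)
the [sqrt(3), ∞) slice contributes ∫ t**(-6)·t^(s-1) dt

F(-2) = -log(2)/3 + log(3)/6 + 365/324
F(-3) = -1/6 - 2*sqrt(6)*log(2)/27 - sqrt(3)*log(3)/27 - 53*sqrt(3)/2187 + 2*sqrt(6)*log(3)/27 + 89*sqrt(6)/162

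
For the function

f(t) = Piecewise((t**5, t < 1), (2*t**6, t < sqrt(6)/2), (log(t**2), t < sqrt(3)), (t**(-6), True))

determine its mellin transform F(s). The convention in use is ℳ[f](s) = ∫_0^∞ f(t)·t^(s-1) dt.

back out the power substitution: t**(5/2) on [0, 1); 2*t**3 on [1, 3/2); log(t) on [3/2, 3); …
peel off the shared t-power: t**(3/2) on [0, 1); 2*t**2 on [1, 3/2); log(t)/t on [3/2, 3); …
cuts at 1, sqrt(6)/2, sqrt(3): linearity sums the 4 kernel integrals
∫ t**5·t^(s-1) over [0, 1)
segment 1 to sqrt(6)/2 holds 2*t**6; add its integral
piece [sqrt(6)/2, sqrt(3)): integrate log(t**2) against the kernel
segment [sqrt(3), ∞) carries t**(-6); integrate it

2**(-s/2 - 1)*(324*2**(s/2 + 1)*(s/2 - 3)*(s/2 + 3)*(-s + (s/2 + 1)**2 - 1) - 324*2**(s/2 + 1)*(s/2 - 3)*(s + 5)*(-s + (s/2 + 1)**2 - 1) - 108*3**(s/2 + 1)*(s/2 - 3)*(s/2 + 1)*(s/2 + 3)*(s + 5)*log(3) + 108*3**(s/2 + 1)*(s/2 - 3)*(s/2 + 1)*(s/2 + 3)*(s + 5)*log(2) - 108*3**(s/2 + 1)*(s/2 - 3)*(s/2 + 3)*(s + 5)*log(2) + 108*3**(s/2 + 1)*(s/2 - 3)*(s/2 + 3)*(s + 5) + 108*3**(s/2 + 1)*(s/2 - 3)*(s/2 + 3)*(s + 5)*log(3) + 729*3**(s/2 + 1)*(s/2 - 3)*(s + 5)*(-s + (s/2 + 1)**2 - 1) + 54*6**(s/2 + 1)*(s/2 - 3)*(s/2 + 1)*(s/2 + 3)*(s + 5)*log(3) - 54*6**(s/2 + 1)*(s/2 - 3)*(s/2 + 3)*(s + 5)*log(3) - 54*6**(s/2 + 1)*(s/2 - 3)*(s/2 + 3)*(s + 5) - 2*6**(s/2 + 1)*(s/2 + 3)*(s + 5)*(-s + (s/2 + 1)**2 - 1))/(324*(s/2 - 3)*(s/2 + 3)*(s + 5)*(-s + (s/2 + 1)**2 - 1))
  -5 < Re(s) < 6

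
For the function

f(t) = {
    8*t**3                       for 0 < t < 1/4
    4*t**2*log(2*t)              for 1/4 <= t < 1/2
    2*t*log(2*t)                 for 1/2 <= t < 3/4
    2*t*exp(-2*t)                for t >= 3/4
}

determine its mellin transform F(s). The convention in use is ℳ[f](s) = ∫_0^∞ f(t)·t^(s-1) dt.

back out the common scale on t: t**3 on [0, 1/2); t**2*log(t) on [1/2, 1); t*log(t) on [1, 3/2); …
undo the shared t-power: t**4 on [0, 1/2); t**3*log(t) on [1/2, 1); t**2*log(t) on [1, 3/2); …
reversing the shared t-power: t**2 on [0, 1/2); t*log(t) on [1/2, 1); log(t) on [1, 3/2); …
integrate the 4 segments split at 1/4, 1/2, 3/4, then add the results
between 0 and 1/4 the integrand is 8*t**3·t^(s-1)
piece [1/4, 1/2): integrate 4*t**2*log(2*t) against the kernel
on [1/2, 3/4) integrate f = 2*t*log(2*t) against the kernel
∫ over [3/4, ∞) of 2*t*exp(-2*t)·t^(s-1) joins the sum

(8*2**s*(s + 1)**2*(s + 3)*(2*s + (s + 1)**2 + 3)*uppergamma(s + 1, 3/2) - 8*2**s*(s + 1)**2*(s + 3) + 8*2**s*(s + 3)*(2*s + (s + 1)**2 + 3) + 3**s*(s + 1)*(s + 3)*(-12*log(2) + 12*log(3))*(2*s + (s + 1)**2 + 3) - 12*3**s*(s + 3)*(2*s + (s + 1)**2 + 3) + (s + 1)**3*(s + 3)*log(4) + (s + 1)**2*(s + 3)*log(4) + 2*(s + 1)**2*(s + 3) + (s + 1)**2*(2*s + (s + 1)**2 + 3))/(8*2**(2*s)*(s + 1)**2*(s + 3)*(2*s + (s + 1)**2 + 3))
  Re(s) > -3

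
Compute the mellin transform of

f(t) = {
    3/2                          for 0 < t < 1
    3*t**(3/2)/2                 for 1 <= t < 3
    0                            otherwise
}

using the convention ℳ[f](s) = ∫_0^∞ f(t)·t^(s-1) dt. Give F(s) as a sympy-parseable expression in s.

9*(2*3**(s + 1/2)*s + 1)/(2*s*(2*s + 3))
  Re(s) > 0

breakpoints 1: one integral from each of the 2 segments
segment [0, 1) carries 3/2; integrate it
for t in [1, 3): the term is ∫ 3*t**(3/2)/2·t^(s-1)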